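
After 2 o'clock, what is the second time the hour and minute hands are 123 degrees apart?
At t minutes past 2:00, the hour hand is at 30 x 2 + 0.5t degrees and the minute hand is at 6t degrees.
The smaller angle between them is 123 degrees when |30H - 5.5t| = 123 or |30H - 5.5t| = 237.
With H = 2, solve 30 x 2 - 5.5t = +/- target for each target:
  t = (30 x 2 - 123) / 5.5 = -11.45 (outside (0, 60))
  t = (30 x 2 + 123) / 5.5 = 33.27
  t = (30 x 2 - 237) / 5.5 = -32.18 (outside (0, 60))
  t = (30 x 2 + 237) / 5.5 = 54
Valid solutions in (0, 60): {33.27, 54} minutes.
The second occurrence is t = 54 minutes.
The hands form a 123-degree angle at 54 minutes past 2:00.

Final answer: 54 minutes past 2:00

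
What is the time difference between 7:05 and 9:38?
From 7:05 to 9:38:
(9 x 60 + 38) - (7 x 60 + 5) = 578 - 425 = 153 minutes
= 2 hours and 33 minutes

Final answer: 2 hours and 33 minutes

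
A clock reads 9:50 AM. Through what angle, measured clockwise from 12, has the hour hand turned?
The hour hand moves 30 degrees per hour and 0.5 degrees per minute.
At 9:50: (9) x 30 + 50 x 0.5 = 270 + 25 = 295 degrees

Final answer: 295 degrees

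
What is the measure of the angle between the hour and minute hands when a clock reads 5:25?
Hour hand position: 5 x 30 + 25 x 0.5 = 162.5 degrees
Minute hand position: 25 x 6 = 150 degrees
Difference: |162.5 - 150| = 12.5 degrees
The angle between the hands is 12.5 degrees

Final answer: 12.5 degrees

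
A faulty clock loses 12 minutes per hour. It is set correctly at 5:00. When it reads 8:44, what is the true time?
For every 60 true minutes, the faulty clock advances 48 minutes, so 1 faulty-clock minute corresponds to 60/48 true minutes.
From 5:00 to 8:44 on the faulty dial is 224 minutes.
True elapsed: 224 x 60/48 = 280 minutes = 4 hours and 40 minutes.
True time: 5:00 + 4 hours and 40 minutes = 9:40.

Final answer: 9:40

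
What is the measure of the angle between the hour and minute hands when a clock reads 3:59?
Hour hand position: 3 x 30 + 59 x 0.5 = 119.5 degrees
Minute hand position: 59 x 6 = 354 degrees
Difference: |119.5 - 354| = 234.5 degrees
Since 234.5 > 180, the smaller angle is 360 - 234.5 = 125.5 degrees

Final answer: 125.5 degrees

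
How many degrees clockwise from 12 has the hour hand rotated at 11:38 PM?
The hour hand moves 30 degrees per hour and 0.5 degrees per minute.
At 11:38: (11) x 30 + 38 x 0.5 = 330 + 19 = 349 degrees

Final answer: 349 degrees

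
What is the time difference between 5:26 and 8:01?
From 5:26 to 8:01:
(8 x 60 + 1) - (5 x 60 + 26) = 481 - 326 = 155 minutes
= 2 hours and 35 minutes

Final answer: 2 hours and 35 minutes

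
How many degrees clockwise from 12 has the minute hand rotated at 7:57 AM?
The minute hand moves 6 degrees per minute.
At 7:57: 57 x 6 = 342 degrees

Final answer: 342 degrees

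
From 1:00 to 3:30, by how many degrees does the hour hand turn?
The hour hand moves 0.5 degrees per minute.
Time elapsed: 3:30 - 1:00 = 150 minutes
Angular displacement: 150 x 0.5 = 75 degrees

Final answer: 75 degrees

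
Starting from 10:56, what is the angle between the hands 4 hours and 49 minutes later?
First find the time 4 hours and 49 minutes after 10:56.
Total minutes: 10 x 60 + 56 + 4 x 60 + 49 = 945.
945 mod 720 = 225 minutes = 3:45.
Now compute the angle at 3:45:
Hour hand: 3 x 30 + 45 x 0.5 = 112.5 degrees
Minute hand: 45 x 6 = 270 degrees
Difference: |112.5 - 270| = 157.5 degrees
The angle is 157.5 degrees

Final answer: 157.5 degrees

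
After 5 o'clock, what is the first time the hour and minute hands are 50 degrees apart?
At t minutes past 5:00, the hour hand is at 30 x 5 + 0.5t degrees and the minute hand is at 6t degrees.
The smaller angle between them is 50 degrees when |30H - 5.5t| = 50 or |30H - 5.5t| = 310.
With H = 5, solve 30 x 5 - 5.5t = +/- target for each target:
  t = (30 x 5 - 50) / 5.5 = 18.18
  t = (30 x 5 + 50) / 5.5 = 36.36
  t = (30 x 5 - 310) / 5.5 = -29.09 (outside (0, 60))
  t = (30 x 5 + 310) / 5.5 = 83.64 (outside (0, 60))
Valid solutions in (0, 60): {18.18, 36.36} minutes.
The first occurrence is t = 18.18 minutes.
The hands form a 50-degree angle at 18.18 minutes past 5:00.

Final answer: 18.18 minutes past 5:00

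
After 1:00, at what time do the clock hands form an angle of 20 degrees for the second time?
At t minutes past 1:00, the hour hand is at 30 x 1 + 0.5t degrees and the minute hand is at 6t degrees.
The smaller angle between them is 20 degrees when |30H - 5.5t| = 20 or |30H - 5.5t| = 340.
With H = 1, solve 30 x 1 - 5.5t = +/- target for each target:
  t = (30 x 1 - 20) / 5.5 = 1.82
  t = (30 x 1 + 20) / 5.5 = 9.09
  t = (30 x 1 - 340) / 5.5 = -56.36 (outside (0, 60))
  t = (30 x 1 + 340) / 5.5 = 67.27 (outside (0, 60))
Valid solutions in (0, 60): {1.82, 9.09} minutes.
The second occurrence is t = 9.09 minutes.
The hands form a 20-degree angle at 9.09 minutes past 1:00.

Final answer: 9.09 minutes past 1:00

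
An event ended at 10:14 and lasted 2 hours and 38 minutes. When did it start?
Starting time: 10:14 = 614 total minutes past 12:00
Subtracting: 2 hours and 38 minutes = 158 minutes
614 - 158 = 456 minutes
= 7 hours and 36 minutes past 12:00 = 7:36

Final answer: 7:36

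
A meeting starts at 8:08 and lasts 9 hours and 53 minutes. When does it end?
Starting time: 8:08
Adding 53 minutes to 8 minutes: 8 + 53 = 61 minutes = 1 hour and 1 minute
Adding 9 hours: 8 + 9 + 1 (carry) = 18 - 12 = 6
Final time: 6:01

Final answer: 6:01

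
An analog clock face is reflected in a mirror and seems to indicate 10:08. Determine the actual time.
Reflection across the vertical (12-6) axis maps a hand at angle A degrees to (360 - A) degrees, which sends a reading of T minutes past 12:00 to (720 - T) minutes past 12:00.
Mirror reads 10:08 = 608 minutes past 12:00.
Actual time: (720 - 608) mod 720 = 112 minutes = 1:52.

Final answer: 1:52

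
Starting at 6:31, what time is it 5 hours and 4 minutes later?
Starting time: 6:31
Adding 4 minutes to 31 minutes: 31 + 4 = 35 minutes
Adding 5 hours: 6 + 5 = 11
Final time: 11:35

Final answer: 11:35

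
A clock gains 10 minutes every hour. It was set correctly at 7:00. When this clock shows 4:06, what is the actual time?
For every 60 true minutes, the faulty clock advances 70 minutes, so 1 faulty-clock minute corresponds to 60/70 true minutes.
From 7:00 to 4:06 on the faulty dial is 546 minutes.
True elapsed: 546 x 60/70 = 468 minutes = 7 hours and 48 minutes.
True time: 7:00 + 7 hours and 48 minutes = 2:48.

Final answer: 2:48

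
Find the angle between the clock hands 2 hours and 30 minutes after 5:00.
First find the time 2 hours and 30 minutes after 5:00.
Total minutes: 5 x 60 + 0 + 2 x 60 + 30 = 450.
450 mod 720 = 450 minutes = 7:30.
Now compute the angle at 7:30:
Hour hand: 7 x 30 + 30 x 0.5 = 225 degrees
Minute hand: 30 x 6 = 180 degrees
Difference: |225 - 180| = 45 degrees
The angle is 45 degrees

Final answer: 45 degrees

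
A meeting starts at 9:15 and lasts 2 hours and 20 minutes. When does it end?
Starting time: 9:15
Adding 20 minutes to 15 minutes: 15 + 20 = 35 minutes
Adding 2 hours: 9 + 2 = 11
Final time: 11:35

Final answer: 11:35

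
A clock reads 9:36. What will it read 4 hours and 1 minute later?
Starting time: 9:36
Adding 1 minute to 36 minutes: 36 + 1 = 37 minutes
Adding 4 hours: 9 + 4 = 13 - 12 = 1
Final time: 1:37

Final answer: 1:37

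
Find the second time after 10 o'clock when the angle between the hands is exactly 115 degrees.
At t minutes past 10:00, the hour hand is at 30 x 10 + 0.5t degrees and the minute hand is at 6t degrees.
The smaller angle between them is 115 degrees when |30H - 5.5t| = 115 or |30H - 5.5t| = 245.
With H = 10, solve 30 x 10 - 5.5t = +/- target for each target:
  t = (30 x 10 - 115) / 5.5 = 33.64
  t = (30 x 10 + 115) / 5.5 = 75.45 (outside (0, 60))
  t = (30 x 10 - 245) / 5.5 = 10
  t = (30 x 10 + 245) / 5.5 = 99.09 (outside (0, 60))
Valid solutions in (0, 60): {10, 33.64} minutes.
The second occurrence is t = 33.64 minutes.
The hands form a 115-degree angle at 33.64 minutes past 10:00.

Final answer: 33.64 minutes past 10:00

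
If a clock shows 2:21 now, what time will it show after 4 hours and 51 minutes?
Starting time: 2:21
Adding 51 minutes to 21 minutes: 21 + 51 = 72 minutes = 1 hour and 12 minutes
Adding 4 hours: 2 + 4 + 1 (carry) = 7
Final time: 7:12

Final answer: 7:12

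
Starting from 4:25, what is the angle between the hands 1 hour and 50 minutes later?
First find the time 1 hour and 50 minutes after 4:25.
Total minutes: 4 x 60 + 25 + 1 x 60 + 50 = 375.
375 mod 720 = 375 minutes = 6:15.
Now compute the angle at 6:15:
Hour hand: 6 x 30 + 15 x 0.5 = 187.5 degrees
Minute hand: 15 x 6 = 90 degrees
Difference: |187.5 - 90| = 97.5 degrees
The angle is 97.5 degrees

Final answer: 97.5 degrees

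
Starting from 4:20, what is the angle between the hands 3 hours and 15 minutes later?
First find the time 3 hours and 15 minutes after 4:20.
Total minutes: 4 x 60 + 20 + 3 x 60 + 15 = 455.
455 mod 720 = 455 minutes = 7:35.
Now compute the angle at 7:35:
Hour hand: 7 x 30 + 35 x 0.5 = 227.5 degrees
Minute hand: 35 x 6 = 210 degrees
Difference: |227.5 - 210| = 17.5 degrees
The angle is 17.5 degrees

Final answer: 17.5 degrees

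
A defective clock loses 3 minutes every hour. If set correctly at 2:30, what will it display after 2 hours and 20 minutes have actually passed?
For every 60 true minutes, the faulty clock advances 60 - 3 = 57 minutes.
True elapsed: 2 hours and 20 minutes = 140 minutes.
Faulty clock advances: 140 x 57/60 = 133 minutes (drift: 7 minutes behind).
Shown time: 2:30 + 133 minutes = 4:43.

Final answer: 4:43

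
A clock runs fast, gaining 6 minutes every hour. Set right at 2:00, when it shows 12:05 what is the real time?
For every 60 true minutes, the faulty clock advances 66 minutes, so 1 faulty-clock minute corresponds to 60/66 true minutes.
From 2:00 to 12:05 on the faulty dial is 605 minutes.
True elapsed: 605 x 60/66 = 550 minutes = 9 hours and 10 minutes.
True time: 2:00 + 9 hours and 10 minutes = 11:10.

Final answer: 11:10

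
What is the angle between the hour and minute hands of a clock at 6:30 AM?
Hour hand position: 6 x 30 + 30 x 0.5 = 195 degrees
Minute hand position: 30 x 6 = 180 degrees
Difference: |195 - 180| = 15 degrees
The angle between the hands is 15 degrees

Final answer: 15 degrees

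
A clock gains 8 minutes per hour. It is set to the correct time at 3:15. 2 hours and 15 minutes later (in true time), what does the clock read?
For every 60 true minutes, the faulty clock advances 60 + 8 = 68 minutes.
True elapsed: 2 hours and 15 minutes = 135 minutes.
Faulty clock advances: 135 x 68/60 = 153 minutes (drift: 18 minutes ahead).
Shown time: 3:15 + 153 minutes = 5:48.

Final answer: 5:48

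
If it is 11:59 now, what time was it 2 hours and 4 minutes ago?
Starting time: 11:59 = 719 total minutes past 12:00
Subtracting: 2 hours and 4 minutes = 124 minutes
719 - 124 = 595 minutes
= 9 hours and 55 minutes past 12:00 = 9:55

Final answer: 9:55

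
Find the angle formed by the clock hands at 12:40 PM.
Hour hand position: 0 x 30 + 40 x 0.5 = 20 degrees
Minute hand position: 40 x 6 = 240 degrees
Difference: |20 - 240| = 220 degrees
Since 220 > 180, the smaller angle is 360 - 220 = 140 degrees

Final answer: 140 degrees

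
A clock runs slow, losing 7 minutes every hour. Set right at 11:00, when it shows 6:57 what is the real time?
For every 60 true minutes, the faulty clock advances 53 minutes, so 1 faulty-clock minute corresponds to 60/53 true minutes.
From 11:00 to 6:57 on the faulty dial is 477 minutes.
True elapsed: 477 x 60/53 = 540 minutes = 9 hours.
True time: 11:00 + 9 hours = 8:00.

Final answer: 8:00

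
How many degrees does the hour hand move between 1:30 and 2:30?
The hour hand moves 0.5 degrees per minute.
Time elapsed: 2:30 - 1:30 = 60 minutes
Angular displacement: 60 x 0.5 = 30 degrees

Final answer: 30 degrees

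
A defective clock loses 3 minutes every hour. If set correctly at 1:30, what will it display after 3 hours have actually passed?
For every 60 true minutes, the faulty clock advances 60 - 3 = 57 minutes.
True elapsed: 3 hours = 180 minutes.
Faulty clock advances: 180 x 57/60 = 171 minutes (drift: 9 minutes behind).
Shown time: 1:30 + 171 minutes = 4:21.

Final answer: 4:21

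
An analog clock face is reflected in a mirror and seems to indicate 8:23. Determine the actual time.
Reflection across the vertical (12-6) axis maps a hand at angle A degrees to (360 - A) degrees, which sends a reading of T minutes past 12:00 to (720 - T) minutes past 12:00.
Mirror reads 8:23 = 503 minutes past 12:00.
Actual time: (720 - 503) mod 720 = 217 minutes = 3:37.

Final answer: 3:37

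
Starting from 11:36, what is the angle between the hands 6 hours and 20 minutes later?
First find the time 6 hours and 20 minutes after 11:36.
Total minutes: 11 x 60 + 36 + 6 x 60 + 20 = 1076.
1076 mod 720 = 356 minutes = 5:56.
Now compute the angle at 5:56:
Hour hand: 5 x 30 + 56 x 0.5 = 178 degrees
Minute hand: 56 x 6 = 336 degrees
Difference: |178 - 336| = 158 degrees
The angle is 158 degrees

Final answer: 158 degrees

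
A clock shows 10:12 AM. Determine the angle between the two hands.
Hour hand position: 10 x 30 + 12 x 0.5 = 306 degrees
Minute hand position: 12 x 6 = 72 degrees
Difference: |306 - 72| = 234 degrees
Since 234 > 180, the smaller angle is 360 - 234 = 126 degrees

Final answer: 126 degrees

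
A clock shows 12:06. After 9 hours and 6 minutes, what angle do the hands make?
First find the time 9 hours and 6 minutes after 12:06.
Total minutes: 12 x 60 + 6 + 9 x 60 + 6 = 1272.
1272 mod 720 = 552 minutes = 9:12.
Now compute the angle at 9:12:
Hour hand: 9 x 30 + 12 x 0.5 = 276 degrees
Minute hand: 12 x 6 = 72 degrees
Difference: |276 - 72| = 204 degrees
Smaller angle: 360 - 204 = 156 degrees

Final answer: 156 degrees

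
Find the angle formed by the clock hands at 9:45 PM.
Hour hand position: 9 x 30 + 45 x 0.5 = 292.5 degrees
Minute hand position: 45 x 6 = 270 degrees
Difference: |292.5 - 270| = 22.5 degrees
The angle between the hands is 22.5 degrees

Final answer: 22.5 degrees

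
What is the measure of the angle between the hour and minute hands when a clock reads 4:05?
Hour hand position: 4 x 30 + 5 x 0.5 = 122.5 degrees
Minute hand position: 5 x 6 = 30 degrees
Difference: |122.5 - 30| = 92.5 degrees
The angle between the hands is 92.5 degrees

Final answer: 92.5 degrees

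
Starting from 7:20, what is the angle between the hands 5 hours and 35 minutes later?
First find the time 5 hours and 35 minutes after 7:20.
Total minutes: 7 x 60 + 20 + 5 x 60 + 35 = 775.
775 mod 720 = 55 minutes = 12:55.
Now compute the angle at 12:55:
Hour hand: 0 x 30 + 55 x 0.5 = 27.5 degrees
Minute hand: 55 x 6 = 330 degrees
Difference: |27.5 - 330| = 302.5 degrees
Smaller angle: 360 - 302.5 = 57.5 degrees

Final answer: 57.5 degrees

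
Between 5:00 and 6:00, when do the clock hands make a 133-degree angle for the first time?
At t minutes past 5:00, the hour hand is at 30 x 5 + 0.5t degrees and the minute hand is at 6t degrees.
The smaller angle between them is 133 degrees when |30H - 5.5t| = 133 or |30H - 5.5t| = 227.
With H = 5, solve 30 x 5 - 5.5t = +/- target for each target:
  t = (30 x 5 - 133) / 5.5 = 3.09
  t = (30 x 5 + 133) / 5.5 = 51.45
  t = (30 x 5 - 227) / 5.5 = -14 (outside (0, 60))
  t = (30 x 5 + 227) / 5.5 = 68.55 (outside (0, 60))
Valid solutions in (0, 60): {3.09, 51.45} minutes.
The first occurrence is t = 3.09 minutes.
The hands form a 133-degree angle at 3.09 minutes past 5:00.

Final answer: 3.09 minutes past 5:00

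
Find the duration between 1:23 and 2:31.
From 1:23 to 2:31:
(2 x 60 + 31) - (1 x 60 + 23) = 151 - 83 = 68 minutes
= 1 hour and 8 minutes

Final answer: 1 hour and 8 minutes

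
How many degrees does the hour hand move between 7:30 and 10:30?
The hour hand moves 0.5 degrees per minute.
Time elapsed: 10:30 - 7:30 = 180 minutes
Angular displacement: 180 x 0.5 = 90 degrees

Final answer: 90 degrees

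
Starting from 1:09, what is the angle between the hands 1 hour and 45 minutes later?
First find the time 1 hour and 45 minutes after 1:09.
Total minutes: 1 x 60 + 9 + 1 x 60 + 45 = 174.
174 mod 720 = 174 minutes = 2:54.
Now compute the angle at 2:54:
Hour hand: 2 x 30 + 54 x 0.5 = 87 degrees
Minute hand: 54 x 6 = 324 degrees
Difference: |87 - 324| = 237 degrees
Smaller angle: 360 - 237 = 123 degrees

Final answer: 123 degrees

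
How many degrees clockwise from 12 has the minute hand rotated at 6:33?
The minute hand moves 6 degrees per minute.
At 6:33: 33 x 6 = 198 degrees

Final answer: 198 degrees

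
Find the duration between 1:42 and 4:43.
From 1:42 to 4:43:
(4 x 60 + 43) - (1 x 60 + 42) = 283 - 102 = 181 minutes
= 3 hours and 1 minute

Final answer: 3 hours and 1 minute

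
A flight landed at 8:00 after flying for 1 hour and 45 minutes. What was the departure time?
Starting time: 8:00 = 480 total minutes past 12:00
Subtracting: 1 hour and 45 minutes = 105 minutes
480 - 105 = 375 minutes
= 6 hours and 15 minutes past 12:00 = 6:15

Final answer: 6:15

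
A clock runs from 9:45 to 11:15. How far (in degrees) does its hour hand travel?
The hour hand moves 0.5 degrees per minute.
Time elapsed: 11:15 - 9:45 = 90 minutes
Angular displacement: 90 x 0.5 = 45 degrees

Final answer: 45 degrees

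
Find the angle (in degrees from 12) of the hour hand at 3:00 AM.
The hour hand moves 30 degrees per hour and 0.5 degrees per minute.
At 3:00: (3) x 30 + 0 x 0.5 = 90 + 0 = 90 degrees

Final answer: 90 degrees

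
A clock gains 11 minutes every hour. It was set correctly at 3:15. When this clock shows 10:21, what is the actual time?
For every 60 true minutes, the faulty clock advances 71 minutes, so 1 faulty-clock minute corresponds to 60/71 true minutes.
From 3:15 to 10:21 on the faulty dial is 426 minutes.
True elapsed: 426 x 60/71 = 360 minutes = 6 hours.
True time: 3:15 + 6 hours = 9:15.

Final answer: 9:15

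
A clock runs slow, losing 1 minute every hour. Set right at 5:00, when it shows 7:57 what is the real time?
For every 60 true minutes, the faulty clock advances 59 minutes, so 1 faulty-clock minute corresponds to 60/59 true minutes.
From 5:00 to 7:57 on the faulty dial is 177 minutes.
True elapsed: 177 x 60/59 = 180 minutes = 3 hours.
True time: 5:00 + 3 hours = 8:00.

Final answer: 8:00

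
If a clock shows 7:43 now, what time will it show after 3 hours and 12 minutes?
Starting time: 7:43
Adding 12 minutes to 43 minutes: 43 + 12 = 55 minutes
Adding 3 hours: 7 + 3 = 10
Final time: 10:55

Final answer: 10:55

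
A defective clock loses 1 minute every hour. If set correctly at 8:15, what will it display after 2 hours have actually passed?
For every 60 true minutes, the faulty clock advances 60 - 1 = 59 minutes.
True elapsed: 2 hours = 120 minutes.
Faulty clock advances: 120 x 59/60 = 118 minutes (drift: 2 minutes behind).
Shown time: 8:15 + 118 minutes = 10:13.

Final answer: 10:13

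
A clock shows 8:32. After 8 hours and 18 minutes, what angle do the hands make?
First find the time 8 hours and 18 minutes after 8:32.
Total minutes: 8 x 60 + 32 + 8 x 60 + 18 = 1010.
1010 mod 720 = 290 minutes = 4:50.
Now compute the angle at 4:50:
Hour hand: 4 x 30 + 50 x 0.5 = 145 degrees
Minute hand: 50 x 6 = 300 degrees
Difference: |145 - 300| = 155 degrees
The angle is 155 degrees

Final answer: 155 degrees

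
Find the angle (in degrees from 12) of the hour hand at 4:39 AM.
The hour hand moves 30 degrees per hour and 0.5 degrees per minute.
At 4:39: (4) x 30 + 39 x 0.5 = 120 + 19.5 = 139.5 degrees

Final answer: 139.5 degrees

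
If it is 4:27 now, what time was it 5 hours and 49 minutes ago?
Starting time: 4:27 = 267 total minutes past 12:00
Subtracting: 5 hours and 49 minutes = 349 minutes
267 - 349 = -82 (negative, add 12 hours = 720) = 638 minutes
= 10 hours and 38 minutes past 12:00 = 10:38

Final answer: 10:38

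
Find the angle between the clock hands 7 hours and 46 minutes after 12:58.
First find the time 7 hours and 46 minutes after 12:58.
Total minutes: 12 x 60 + 58 + 7 x 60 + 46 = 1244.
1244 mod 720 = 524 minutes = 8:44.
Now compute the angle at 8:44:
Hour hand: 8 x 30 + 44 x 0.5 = 262 degrees
Minute hand: 44 x 6 = 264 degrees
Difference: |262 - 264| = 2 degrees
The angle is 2 degrees

Final answer: 2 degrees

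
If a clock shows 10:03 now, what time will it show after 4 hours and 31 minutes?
Starting time: 10:03
Adding 31 minutes to 3 minutes: 3 + 31 = 34 minutes
Adding 4 hours: 10 + 4 = 14 - 12 = 2
Final time: 2:34

Final answer: 2:34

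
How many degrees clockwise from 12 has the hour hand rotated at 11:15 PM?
The hour hand moves 30 degrees per hour and 0.5 degrees per minute.
At 11:15: (11) x 30 + 15 x 0.5 = 330 + 7.5 = 337.5 degrees

Final answer: 337.5 degrees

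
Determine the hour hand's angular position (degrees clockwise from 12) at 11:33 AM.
The hour hand moves 30 degrees per hour and 0.5 degrees per minute.
At 11:33: (11) x 30 + 33 x 0.5 = 330 + 16.5 = 346.5 degrees

Final answer: 346.5 degrees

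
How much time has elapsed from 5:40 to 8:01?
From 5:40 to 8:01:
(8 x 60 + 1) - (5 x 60 + 40) = 481 - 340 = 141 minutes
= 2 hours and 21 minutes

Final answer: 2 hours and 21 minutes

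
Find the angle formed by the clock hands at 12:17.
Hour hand position: 0 x 30 + 17 x 0.5 = 8.5 degrees
Minute hand position: 17 x 6 = 102 degrees
Difference: |8.5 - 102| = 93.5 degrees
The angle between the hands is 93.5 degrees

Final answer: 93.5 degrees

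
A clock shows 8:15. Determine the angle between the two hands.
Hour hand position: 8 x 30 + 15 x 0.5 = 247.5 degrees
Minute hand position: 15 x 6 = 90 degrees
Difference: |247.5 - 90| = 157.5 degrees
The angle between the hands is 157.5 degrees

Final answer: 157.5 degrees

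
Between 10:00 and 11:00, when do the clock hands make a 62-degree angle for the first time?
At t minutes past 10:00, the hour hand is at 30 x 10 + 0.5t degrees and the minute hand is at 6t degrees.
The smaller angle between them is 62 degrees when |30H - 5.5t| = 62 or |30H - 5.5t| = 298.
With H = 10, solve 30 x 10 - 5.5t = +/- target for each target:
  t = (30 x 10 - 62) / 5.5 = 43.27
  t = (30 x 10 + 62) / 5.5 = 65.82 (outside (0, 60))
  t = (30 x 10 - 298) / 5.5 = 0.36
  t = (30 x 10 + 298) / 5.5 = 108.73 (outside (0, 60))
Valid solutions in (0, 60): {0.36, 43.27} minutes.
The first occurrence is t = 0.36 minutes.
The hands form a 62-degree angle at 0.36 minutes past 10:00.

Final answer: 0.36 minutes past 10:00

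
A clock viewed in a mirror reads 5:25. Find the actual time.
Reflection across the vertical (12-6) axis maps a hand at angle A degrees to (360 - A) degrees, which sends a reading of T minutes past 12:00 to (720 - T) minutes past 12:00.
Mirror reads 5:25 = 325 minutes past 12:00.
Actual time: (720 - 325) mod 720 = 395 minutes = 6:35.

Final answer: 6:35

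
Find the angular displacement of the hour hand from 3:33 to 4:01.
The hour hand moves 0.5 degrees per minute.
Time elapsed: 4:01 - 3:33 = 28 minutes
Angular displacement: 28 x 0.5 = 14 degrees

Final answer: 14 degrees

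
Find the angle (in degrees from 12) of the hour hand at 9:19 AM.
The hour hand moves 30 degrees per hour and 0.5 degrees per minute.
At 9:19: (9) x 30 + 19 x 0.5 = 270 + 9.5 = 279.5 degrees

Final answer: 279.5 degrees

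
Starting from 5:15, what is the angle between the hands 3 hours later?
First find the time 3 hours after 5:15.
Total minutes: 5 x 60 + 15 + 3 x 60 + 0 = 495.
495 mod 720 = 495 minutes = 8:15.
Now compute the angle at 8:15:
Hour hand: 8 x 30 + 15 x 0.5 = 247.5 degrees
Minute hand: 15 x 6 = 90 degrees
Difference: |247.5 - 90| = 157.5 degrees
The angle is 157.5 degrees

Final answer: 157.5 degrees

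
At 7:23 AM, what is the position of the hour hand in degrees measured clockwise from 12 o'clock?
The hour hand moves 30 degrees per hour and 0.5 degrees per minute.
At 7:23: (7) x 30 + 23 x 0.5 = 210 + 11.5 = 221.5 degrees

Final answer: 221.5 degrees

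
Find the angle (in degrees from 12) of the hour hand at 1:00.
The hour hand moves 30 degrees per hour and 0.5 degrees per minute.
At 1:00: (1) x 30 + 0 x 0.5 = 30 + 0 = 30 degrees

Final answer: 30 degrees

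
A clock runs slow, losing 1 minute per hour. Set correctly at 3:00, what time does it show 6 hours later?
For every 60 true minutes, the faulty clock advances 60 - 1 = 59 minutes.
True elapsed: 6 hours = 360 minutes.
Faulty clock advances: 360 x 59/60 = 354 minutes (drift: 6 minutes behind).
Shown time: 3:00 + 354 minutes = 8:54.

Final answer: 8:54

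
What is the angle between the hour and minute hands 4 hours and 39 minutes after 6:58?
First find the time 4 hours and 39 minutes after 6:58.
Total minutes: 6 x 60 + 58 + 4 x 60 + 39 = 697.
697 mod 720 = 697 minutes = 11:37.
Now compute the angle at 11:37:
Hour hand: 11 x 30 + 37 x 0.5 = 348.5 degrees
Minute hand: 37 x 6 = 222 degrees
Difference: |348.5 - 222| = 126.5 degrees
The angle is 126.5 degrees

Final answer: 126.5 degrees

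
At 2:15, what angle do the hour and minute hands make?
Hour hand position: 2 x 30 + 15 x 0.5 = 67.5 degrees
Minute hand position: 15 x 6 = 90 degrees
Difference: |67.5 - 90| = 22.5 degrees
The angle between the hands is 22.5 degrees

Final answer: 22.5 degrees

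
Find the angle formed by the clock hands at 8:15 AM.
Hour hand position: 8 x 30 + 15 x 0.5 = 247.5 degrees
Minute hand position: 15 x 6 = 90 degrees
Difference: |247.5 - 90| = 157.5 degrees
The angle between the hands is 157.5 degrees

Final answer: 157.5 degrees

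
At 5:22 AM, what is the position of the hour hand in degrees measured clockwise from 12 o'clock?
The hour hand moves 30 degrees per hour and 0.5 degrees per minute.
At 5:22: (5) x 30 + 22 x 0.5 = 150 + 11 = 161 degrees

Final answer: 161 degrees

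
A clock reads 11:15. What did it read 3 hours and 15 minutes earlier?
Starting time: 11:15 = 675 total minutes past 12:00
Subtracting: 3 hours and 15 minutes = 195 minutes
675 - 195 = 480 minutes
= 8 hours past 12:00 = 8:00

Final answer: 8:00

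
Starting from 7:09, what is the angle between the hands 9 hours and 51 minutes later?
First find the time 9 hours and 51 minutes after 7:09.
Total minutes: 7 x 60 + 9 + 9 x 60 + 51 = 1020.
1020 mod 720 = 300 minutes = 5:00.
Now compute the angle at 5:00:
Hour hand: 5 x 30 + 0 x 0.5 = 150 degrees
Minute hand: 0 x 6 = 0 degrees
Difference: |150 - 0| = 150 degrees
The angle is 150 degrees

Final answer: 150 degrees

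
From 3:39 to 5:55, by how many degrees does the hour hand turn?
The hour hand moves 0.5 degrees per minute.
Time elapsed: 5:55 - 3:39 = 136 minutes
Angular displacement: 136 x 0.5 = 68 degrees

Final answer: 68 degrees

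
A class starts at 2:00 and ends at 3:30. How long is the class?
From 2:00 to 3:30:
(3 x 60 + 30) - (2 x 60 + 0) = 210 - 120 = 90 minutes
= 1 hour and 30 minutes

Final answer: 1 hour and 30 minutes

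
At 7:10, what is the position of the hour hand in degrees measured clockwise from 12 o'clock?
The hour hand moves 30 degrees per hour and 0.5 degrees per minute.
At 7:10: (7) x 30 + 10 x 0.5 = 210 + 5 = 215 degrees

Final answer: 215 degrees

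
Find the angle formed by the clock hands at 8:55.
Hour hand position: 8 x 30 + 55 x 0.5 = 267.5 degrees
Minute hand position: 55 x 6 = 330 degrees
Difference: |267.5 - 330| = 62.5 degrees
The angle between the hands is 62.5 degrees

Final answer: 62.5 degrees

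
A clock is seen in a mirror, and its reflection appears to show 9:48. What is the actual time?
Reflection across the vertical (12-6) axis maps a hand at angle A degrees to (360 - A) degrees, which sends a reading of T minutes past 12:00 to (720 - T) minutes past 12:00.
Mirror reads 9:48 = 588 minutes past 12:00.
Actual time: (720 - 588) mod 720 = 132 minutes = 2:12.

Final answer: 2:12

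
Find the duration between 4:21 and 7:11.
From 4:21 to 7:11:
(7 x 60 + 11) - (4 x 60 + 21) = 431 - 261 = 170 minutes
= 2 hours and 50 minutes

Final answer: 2 hours and 50 minutes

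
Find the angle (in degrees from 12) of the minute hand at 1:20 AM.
The minute hand moves 6 degrees per minute.
At 1:20: 20 x 6 = 120 degrees

Final answer: 120 degrees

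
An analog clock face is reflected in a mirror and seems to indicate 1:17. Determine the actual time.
Reflection across the vertical (12-6) axis maps a hand at angle A degrees to (360 - A) degrees, which sends a reading of T minutes past 12:00 to (720 - T) minutes past 12:00.
Mirror reads 1:17 = 77 minutes past 12:00.
Actual time: (720 - 77) mod 720 = 643 minutes = 10:43.

Final answer: 10:43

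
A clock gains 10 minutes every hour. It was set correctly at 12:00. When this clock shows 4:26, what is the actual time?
For every 60 true minutes, the faulty clock advances 70 minutes, so 1 faulty-clock minute corresponds to 60/70 true minutes.
From 12:00 to 4:26 on the faulty dial is 266 minutes.
True elapsed: 266 x 60/70 = 228 minutes = 3 hours and 48 minutes.
True time: 12:00 + 3 hours and 48 minutes = 3:48.

Final answer: 3:48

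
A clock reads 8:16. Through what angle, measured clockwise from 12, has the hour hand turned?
The hour hand moves 30 degrees per hour and 0.5 degrees per minute.
At 8:16: (8) x 30 + 16 x 0.5 = 240 + 8 = 248 degrees

Final answer: 248 degrees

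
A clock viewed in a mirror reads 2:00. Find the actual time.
Reflection across the vertical (12-6) axis maps a hand at angle A degrees to (360 - A) degrees, which sends a reading of T minutes past 12:00 to (720 - T) minutes past 12:00.
Mirror reads 2:00 = 120 minutes past 12:00.
Actual time: (720 - 120) mod 720 = 600 minutes = 10:00.

Final answer: 10:00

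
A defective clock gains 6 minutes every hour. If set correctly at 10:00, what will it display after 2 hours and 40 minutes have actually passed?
For every 60 true minutes, the faulty clock advances 60 + 6 = 66 minutes.
True elapsed: 2 hours and 40 minutes = 160 minutes.
Faulty clock advances: 160 x 66/60 = 176 minutes (drift: 16 minutes ahead).
Shown time: 10:00 + 176 minutes = 12:56.

Final answer: 12:56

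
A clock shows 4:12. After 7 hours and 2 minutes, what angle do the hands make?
First find the time 7 hours and 2 minutes after 4:12.
Total minutes: 4 x 60 + 12 + 7 x 60 + 2 = 674.
674 mod 720 = 674 minutes = 11:14.
Now compute the angle at 11:14:
Hour hand: 11 x 30 + 14 x 0.5 = 337 degrees
Minute hand: 14 x 6 = 84 degrees
Difference: |337 - 84| = 253 degrees
Smaller angle: 360 - 253 = 107 degrees

Final answer: 107 degrees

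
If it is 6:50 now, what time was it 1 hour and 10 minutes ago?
Starting time: 6:50 = 410 total minutes past 12:00
Subtracting: 1 hour and 10 minutes = 70 minutes
410 - 70 = 340 minutes
= 5 hours and 40 minutes past 12:00 = 5:40

Final answer: 5:40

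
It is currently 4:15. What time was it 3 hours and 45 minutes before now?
Starting time: 4:15 = 255 total minutes past 12:00
Subtracting: 3 hours and 45 minutes = 225 minutes
255 - 225 = 30 minutes
= 30 minutes past 12:00 = 12:30

Final answer: 12:30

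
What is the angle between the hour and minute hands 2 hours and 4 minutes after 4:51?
First find the time 2 hours and 4 minutes after 4:51.
Total minutes: 4 x 60 + 51 + 2 x 60 + 4 = 415.
415 mod 720 = 415 minutes = 6:55.
Now compute the angle at 6:55:
Hour hand: 6 x 30 + 55 x 0.5 = 207.5 degrees
Minute hand: 55 x 6 = 330 degrees
Difference: |207.5 - 330| = 122.5 degrees
The angle is 122.5 degrees

Final answer: 122.5 degrees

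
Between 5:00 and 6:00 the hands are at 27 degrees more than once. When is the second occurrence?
At t minutes past 5:00, the hour hand is at 30 x 5 + 0.5t degrees and the minute hand is at 6t degrees.
The smaller angle between them is 27 degrees when |30H - 5.5t| = 27 or |30H - 5.5t| = 333.
With H = 5, solve 30 x 5 - 5.5t = +/- target for each target:
  t = (30 x 5 - 27) / 5.5 = 22.36
  t = (30 x 5 + 27) / 5.5 = 32.18
  t = (30 x 5 - 333) / 5.5 = -33.27 (outside (0, 60))
  t = (30 x 5 + 333) / 5.5 = 87.82 (outside (0, 60))
Valid solutions in (0, 60): {22.36, 32.18} minutes.
The second occurrence is t = 32.18 minutes.
The hands form a 27-degree angle at 32.18 minutes past 5:00.

Final answer: 32.18 minutes past 5:00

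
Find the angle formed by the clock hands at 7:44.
Hour hand position: 7 x 30 + 44 x 0.5 = 232 degrees
Minute hand position: 44 x 6 = 264 degrees
Difference: |232 - 264| = 32 degrees
The angle between the hands is 32 degrees

Final answer: 32 degrees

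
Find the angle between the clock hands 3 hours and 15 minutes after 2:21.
First find the time 3 hours and 15 minutes after 2:21.
Total minutes: 2 x 60 + 21 + 3 x 60 + 15 = 336.
336 mod 720 = 336 minutes = 5:36.
Now compute the angle at 5:36:
Hour hand: 5 x 30 + 36 x 0.5 = 168 degrees
Minute hand: 36 x 6 = 216 degrees
Difference: |168 - 216| = 48 degrees
The angle is 48 degrees

Final answer: 48 degrees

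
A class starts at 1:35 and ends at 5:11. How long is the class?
From 1:35 to 5:11:
(5 x 60 + 11) - (1 x 60 + 35) = 311 - 95 = 216 minutes
= 3 hours and 36 minutes

Final answer: 3 hours and 36 minutes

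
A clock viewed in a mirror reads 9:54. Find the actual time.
Reflection across the vertical (12-6) axis maps a hand at angle A degrees to (360 - A) degrees, which sends a reading of T minutes past 12:00 to (720 - T) minutes past 12:00.
Mirror reads 9:54 = 594 minutes past 12:00.
Actual time: (720 - 594) mod 720 = 126 minutes = 2:06.

Final answer: 2:06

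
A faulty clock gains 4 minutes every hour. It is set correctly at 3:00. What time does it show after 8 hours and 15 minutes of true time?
For every 60 true minutes, the faulty clock advances 60 + 4 = 64 minutes.
True elapsed: 8 hours and 15 minutes = 495 minutes.
Faulty clock advances: 495 x 64/60 = 528 minutes (drift: 33 minutes ahead).
Shown time: 3:00 + 528 minutes = 11:48.

Final answer: 11:48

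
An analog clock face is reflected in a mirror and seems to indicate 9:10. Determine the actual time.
Reflection across the vertical (12-6) axis maps a hand at angle A degrees to (360 - A) degrees, which sends a reading of T minutes past 12:00 to (720 - T) minutes past 12:00.
Mirror reads 9:10 = 550 minutes past 12:00.
Actual time: (720 - 550) mod 720 = 170 minutes = 2:50.

Final answer: 2:50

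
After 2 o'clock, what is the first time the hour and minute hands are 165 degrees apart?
At t minutes past 2:00, the hour hand is at 30 x 2 + 0.5t degrees and the minute hand is at 6t degrees.
The smaller angle between them is 165 degrees when |30H - 5.5t| = 165 or |30H - 5.5t| = 195.
With H = 2, solve 30 x 2 - 5.5t = +/- target for each target:
  t = (30 x 2 - 165) / 5.5 = -19.09 (outside (0, 60))
  t = (30 x 2 + 165) / 5.5 = 40.91
  t = (30 x 2 - 195) / 5.5 = -24.55 (outside (0, 60))
  t = (30 x 2 + 195) / 5.5 = 46.36
Valid solutions in (0, 60): {40.91, 46.36} minutes.
The first occurrence is t = 40.91 minutes.
The hands form a 165-degree angle at 40.91 minutes past 2:00.

Final answer: 40.91 minutes past 2:00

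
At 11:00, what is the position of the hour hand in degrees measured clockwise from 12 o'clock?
The hour hand moves 30 degrees per hour and 0.5 degrees per minute.
At 11:00: (11) x 30 + 0 x 0.5 = 330 + 0 = 330 degrees

Final answer: 330 degrees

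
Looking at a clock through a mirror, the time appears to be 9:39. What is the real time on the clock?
Reflection across the vertical (12-6) axis maps a hand at angle A degrees to (360 - A) degrees, which sends a reading of T minutes past 12:00 to (720 - T) minutes past 12:00.
Mirror reads 9:39 = 579 minutes past 12:00.
Actual time: (720 - 579) mod 720 = 141 minutes = 2:21.

Final answer: 2:21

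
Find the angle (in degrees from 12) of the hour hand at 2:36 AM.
The hour hand moves 30 degrees per hour and 0.5 degrees per minute.
At 2:36: (2) x 30 + 36 x 0.5 = 60 + 18 = 78 degrees

Final answer: 78 degrees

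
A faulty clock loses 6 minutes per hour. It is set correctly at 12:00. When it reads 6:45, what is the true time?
For every 60 true minutes, the faulty clock advances 54 minutes, so 1 faulty-clock minute corresponds to 60/54 true minutes.
From 12:00 to 6:45 on the faulty dial is 405 minutes.
True elapsed: 405 x 60/54 = 450 minutes = 7 hours and 30 minutes.
True time: 12:00 + 7 hours and 30 minutes = 7:30.

Final answer: 7:30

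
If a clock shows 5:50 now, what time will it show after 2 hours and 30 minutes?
Starting time: 5:50
Adding 30 minutes to 50 minutes: 50 + 30 = 80 minutes = 1 hour and 20 minutes
Adding 2 hours: 5 + 2 + 1 (carry) = 8
Final time: 8:20

Final answer: 8:20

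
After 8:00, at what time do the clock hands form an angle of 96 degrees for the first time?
At t minutes past 8:00, the hour hand is at 30 x 8 + 0.5t degrees and the minute hand is at 6t degrees.
The smaller angle between them is 96 degrees when |30H - 5.5t| = 96 or |30H - 5.5t| = 264.
With H = 8, solve 30 x 8 - 5.5t = +/- target for each target:
  t = (30 x 8 - 96) / 5.5 = 26.18
  t = (30 x 8 + 96) / 5.5 = 61.09 (outside (0, 60))
  t = (30 x 8 - 264) / 5.5 = -4.36 (outside (0, 60))
  t = (30 x 8 + 264) / 5.5 = 91.64 (outside (0, 60))
Valid solutions in (0, 60): {26.18} minutes.
The first occurrence is t = 26.18 minutes.
The hands form a 96-degree angle at 26.18 minutes past 8:00.

Final answer: 26.18 minutes past 8:00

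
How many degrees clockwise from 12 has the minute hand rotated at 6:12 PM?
The minute hand moves 6 degrees per minute.
At 6:12: 12 x 6 = 72 degrees

Final answer: 72 degrees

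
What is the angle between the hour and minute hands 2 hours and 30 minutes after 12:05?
First find the time 2 hours and 30 minutes after 12:05.
Total minutes: 12 x 60 + 5 + 2 x 60 + 30 = 875.
875 mod 720 = 155 minutes = 2:35.
Now compute the angle at 2:35:
Hour hand: 2 x 30 + 35 x 0.5 = 77.5 degrees
Minute hand: 35 x 6 = 210 degrees
Difference: |77.5 - 210| = 132.5 degrees
The angle is 132.5 degrees

Final answer: 132.5 degrees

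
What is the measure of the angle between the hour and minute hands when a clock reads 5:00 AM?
Hour hand position: 5 x 30 + 0 x 0.5 = 150 degrees
Minute hand position: 0 x 6 = 0 degrees
Difference: |150 - 0| = 150 degrees
The angle between the hands is 150 degrees

Final answer: 150 degrees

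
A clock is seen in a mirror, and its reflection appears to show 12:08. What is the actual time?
Reflection across the vertical (12-6) axis maps a hand at angle A degrees to (360 - A) degrees, which sends a reading of T minutes past 12:00 to (720 - T) minutes past 12:00.
Mirror reads 12:08 = 8 minutes past 12:00.
Actual time: (720 - 8) mod 720 = 712 minutes = 11:52.

Final answer: 11:52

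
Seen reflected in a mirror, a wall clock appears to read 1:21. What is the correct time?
Reflection across the vertical (12-6) axis maps a hand at angle A degrees to (360 - A) degrees, which sends a reading of T minutes past 12:00 to (720 - T) minutes past 12:00.
Mirror reads 1:21 = 81 minutes past 12:00.
Actual time: (720 - 81) mod 720 = 639 minutes = 10:39.

Final answer: 10:39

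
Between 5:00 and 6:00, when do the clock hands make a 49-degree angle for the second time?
At t minutes past 5:00, the hour hand is at 30 x 5 + 0.5t degrees and the minute hand is at 6t degrees.
The smaller angle between them is 49 degrees when |30H - 5.5t| = 49 or |30H - 5.5t| = 311.
With H = 5, solve 30 x 5 - 5.5t = +/- target for each target:
  t = (30 x 5 - 49) / 5.5 = 18.36
  t = (30 x 5 + 49) / 5.5 = 36.18
  t = (30 x 5 - 311) / 5.5 = -29.27 (outside (0, 60))
  t = (30 x 5 + 311) / 5.5 = 83.82 (outside (0, 60))
Valid solutions in (0, 60): {18.36, 36.18} minutes.
The second occurrence is t = 36.18 minutes.
The hands form a 49-degree angle at 36.18 minutes past 5:00.

Final answer: 36.18 minutes past 5:00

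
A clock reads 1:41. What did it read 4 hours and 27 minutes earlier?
Starting time: 1:41 = 101 total minutes past 12:00
Subtracting: 4 hours and 27 minutes = 267 minutes
101 - 267 = -166 (negative, add 12 hours = 720) = 554 minutes
= 9 hours and 14 minutes past 12:00 = 9:14

Final answer: 9:14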